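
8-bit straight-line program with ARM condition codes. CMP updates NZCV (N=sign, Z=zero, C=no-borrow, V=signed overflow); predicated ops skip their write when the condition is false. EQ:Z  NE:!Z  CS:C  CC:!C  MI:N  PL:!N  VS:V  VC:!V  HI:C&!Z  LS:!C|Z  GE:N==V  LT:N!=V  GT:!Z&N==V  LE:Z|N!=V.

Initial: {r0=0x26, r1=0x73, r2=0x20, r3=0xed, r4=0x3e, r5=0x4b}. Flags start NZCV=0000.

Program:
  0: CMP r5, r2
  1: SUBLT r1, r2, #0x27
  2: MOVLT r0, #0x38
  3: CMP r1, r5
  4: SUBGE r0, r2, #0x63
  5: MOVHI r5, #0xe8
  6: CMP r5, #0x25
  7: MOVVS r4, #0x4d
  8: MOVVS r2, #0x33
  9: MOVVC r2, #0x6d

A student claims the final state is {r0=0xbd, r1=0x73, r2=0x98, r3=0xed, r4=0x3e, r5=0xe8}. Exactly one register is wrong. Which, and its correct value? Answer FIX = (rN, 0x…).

0: ✓ CMP  NZCV=0010
1: · SUBLT
2: · MOVLT
3: ✓ CMP  NZCV=0010
4: ✓ SUBGE  r0←0xbd
5: ✓ MOVHI  r5←0xe8
6: ✓ CMP  NZCV=1010
7: · MOVVS
8: · MOVVS
9: ✓ MOVVC  r2←0x6d

FIX = (r2, 0x6d)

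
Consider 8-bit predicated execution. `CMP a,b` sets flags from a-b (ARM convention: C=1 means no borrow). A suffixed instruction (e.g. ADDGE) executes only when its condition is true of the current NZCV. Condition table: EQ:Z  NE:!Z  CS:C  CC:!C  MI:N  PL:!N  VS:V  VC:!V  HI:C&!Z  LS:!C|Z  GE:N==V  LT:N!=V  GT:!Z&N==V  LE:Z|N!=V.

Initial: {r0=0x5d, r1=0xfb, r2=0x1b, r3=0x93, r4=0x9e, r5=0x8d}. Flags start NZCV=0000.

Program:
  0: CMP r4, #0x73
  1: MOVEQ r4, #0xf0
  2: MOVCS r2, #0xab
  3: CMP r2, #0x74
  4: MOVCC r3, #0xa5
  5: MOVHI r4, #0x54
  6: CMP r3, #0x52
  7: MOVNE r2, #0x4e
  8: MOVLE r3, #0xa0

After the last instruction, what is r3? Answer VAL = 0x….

VAL = 0xa0

[0] flags=0011 → (cmp)
[1] flags=0011 EQ?F → skip
[2] flags=0011 CS?T → r2=0xab
[3] flags=0011 → (cmp)
[4] flags=0011 CC?F → skip
[5] flags=0011 HI?T → r4=0x54
[6] flags=0011 → (cmp)
[7] flags=0011 NE?T → r2=0x4e
[8] flags=0011 LE?T → r3=0xa0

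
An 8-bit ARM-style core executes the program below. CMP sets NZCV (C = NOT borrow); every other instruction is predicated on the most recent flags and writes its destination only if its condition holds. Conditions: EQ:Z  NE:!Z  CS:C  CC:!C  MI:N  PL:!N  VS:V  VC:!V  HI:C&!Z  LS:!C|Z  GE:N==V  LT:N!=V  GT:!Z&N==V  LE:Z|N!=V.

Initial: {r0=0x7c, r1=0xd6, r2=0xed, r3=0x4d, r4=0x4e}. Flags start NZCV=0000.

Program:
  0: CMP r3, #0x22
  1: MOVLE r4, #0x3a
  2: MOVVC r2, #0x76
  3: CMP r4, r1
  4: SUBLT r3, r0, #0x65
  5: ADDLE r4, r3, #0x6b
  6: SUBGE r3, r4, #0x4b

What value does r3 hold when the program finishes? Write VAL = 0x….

[0] flags=0010 → (cmp)
[1] flags=0010 LE?F → skip
[2] flags=0010 VC?T → r2=0x76
[3] flags=0000 → (cmp)
[4] flags=0000 LT?F → skip
[5] flags=0000 LE?F → skip
[6] flags=0000 GE?T → r3=0x03

VAL = 0x03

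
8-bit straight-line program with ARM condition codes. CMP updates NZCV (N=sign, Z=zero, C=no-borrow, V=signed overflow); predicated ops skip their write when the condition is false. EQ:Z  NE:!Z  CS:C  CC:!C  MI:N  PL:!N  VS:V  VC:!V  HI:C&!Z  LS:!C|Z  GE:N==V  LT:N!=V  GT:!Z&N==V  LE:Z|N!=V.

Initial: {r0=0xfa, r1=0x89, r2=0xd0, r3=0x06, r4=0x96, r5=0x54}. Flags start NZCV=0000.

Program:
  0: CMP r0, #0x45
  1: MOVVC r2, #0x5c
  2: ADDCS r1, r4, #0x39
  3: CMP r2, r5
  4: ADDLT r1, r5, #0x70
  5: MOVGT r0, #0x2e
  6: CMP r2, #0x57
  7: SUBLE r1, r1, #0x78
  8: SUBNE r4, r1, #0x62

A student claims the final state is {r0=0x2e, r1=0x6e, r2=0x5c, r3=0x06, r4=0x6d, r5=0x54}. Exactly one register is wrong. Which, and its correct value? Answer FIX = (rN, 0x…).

FIX = (r1, 0xcf)

0: ✓ CMP  NZCV=1010
1: ✓ MOVVC  r2←0x5c
2: ✓ ADDCS  r1←0xcf
3: ✓ CMP  NZCV=0010
4: · ADDLT
5: ✓ MOVGT  r0←0x2e
6: ✓ CMP  NZCV=0010
7: · SUBLE
8: ✓ SUBNE  r4←0x6d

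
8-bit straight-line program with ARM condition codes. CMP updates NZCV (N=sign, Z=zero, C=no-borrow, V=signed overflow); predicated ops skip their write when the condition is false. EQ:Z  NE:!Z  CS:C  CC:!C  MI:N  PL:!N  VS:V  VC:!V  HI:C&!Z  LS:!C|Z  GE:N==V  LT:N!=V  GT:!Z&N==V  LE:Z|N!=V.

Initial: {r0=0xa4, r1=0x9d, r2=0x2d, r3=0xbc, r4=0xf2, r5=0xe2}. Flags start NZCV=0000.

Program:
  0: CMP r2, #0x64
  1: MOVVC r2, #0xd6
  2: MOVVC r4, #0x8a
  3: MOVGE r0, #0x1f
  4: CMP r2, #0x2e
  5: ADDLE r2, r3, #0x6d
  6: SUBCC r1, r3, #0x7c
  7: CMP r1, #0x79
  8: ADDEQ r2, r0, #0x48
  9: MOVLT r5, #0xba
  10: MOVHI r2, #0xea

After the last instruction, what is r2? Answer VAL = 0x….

0: ✓ CMP  NZCV=1000
1: ✓ MOVVC  r2←0xd6
2: ✓ MOVVC  r4←0x8a
3: · MOVGE
4: ✓ CMP  NZCV=1010
5: ✓ ADDLE  r2←0x29
6: · SUBCC
7: ✓ CMP  NZCV=0011
8: · ADDEQ
9: ✓ MOVLT  r5←0xba
10: ✓ MOVHI  r2←0xea

VAL = 0xea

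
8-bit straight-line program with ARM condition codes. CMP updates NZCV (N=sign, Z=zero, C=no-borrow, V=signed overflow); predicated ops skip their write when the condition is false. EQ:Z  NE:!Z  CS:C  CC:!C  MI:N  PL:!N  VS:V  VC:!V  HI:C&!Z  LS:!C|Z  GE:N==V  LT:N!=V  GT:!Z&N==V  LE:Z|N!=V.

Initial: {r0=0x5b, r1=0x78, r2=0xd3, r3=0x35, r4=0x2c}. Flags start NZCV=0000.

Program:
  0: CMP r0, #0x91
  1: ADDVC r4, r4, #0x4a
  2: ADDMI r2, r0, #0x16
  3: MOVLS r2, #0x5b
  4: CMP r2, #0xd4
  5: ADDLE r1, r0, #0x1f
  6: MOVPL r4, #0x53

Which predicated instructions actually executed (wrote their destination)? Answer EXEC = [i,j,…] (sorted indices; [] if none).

[0] flags=1001 → (cmp)
[1] flags=1001 VC?F → skip
[2] flags=1001 MI?T → r2=0x71
[3] flags=1001 LS?T → r2=0x5b
[4] flags=1001 → (cmp)
[5] flags=1001 LE?F → skip
[6] flags=1001 PL?F → skip

EXEC = [2,3]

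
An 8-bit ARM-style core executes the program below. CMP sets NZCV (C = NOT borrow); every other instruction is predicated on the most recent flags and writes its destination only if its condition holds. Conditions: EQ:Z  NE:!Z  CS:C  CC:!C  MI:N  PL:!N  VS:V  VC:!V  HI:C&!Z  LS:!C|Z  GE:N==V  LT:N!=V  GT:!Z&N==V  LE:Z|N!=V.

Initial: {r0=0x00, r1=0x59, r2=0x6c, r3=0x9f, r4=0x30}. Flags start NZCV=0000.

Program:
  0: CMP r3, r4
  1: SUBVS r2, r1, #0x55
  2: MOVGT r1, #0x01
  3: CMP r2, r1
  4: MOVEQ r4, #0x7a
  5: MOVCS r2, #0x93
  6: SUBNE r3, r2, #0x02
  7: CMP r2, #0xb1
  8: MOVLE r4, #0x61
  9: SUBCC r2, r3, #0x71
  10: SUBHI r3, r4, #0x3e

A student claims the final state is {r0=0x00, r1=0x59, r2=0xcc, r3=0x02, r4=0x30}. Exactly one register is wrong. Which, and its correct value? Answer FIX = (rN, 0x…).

0: ✓ CMP  NZCV=0011
1: ✓ SUBVS  r2←0x04
2: · MOVGT
3: ✓ CMP  NZCV=1000
4: · MOVEQ
5: · MOVCS
6: ✓ SUBNE  r3←0x02
7: ✓ CMP  NZCV=0000
8: · MOVLE
9: ✓ SUBCC  r2←0x91
10: · SUBHI

FIX = (r2, 0x91)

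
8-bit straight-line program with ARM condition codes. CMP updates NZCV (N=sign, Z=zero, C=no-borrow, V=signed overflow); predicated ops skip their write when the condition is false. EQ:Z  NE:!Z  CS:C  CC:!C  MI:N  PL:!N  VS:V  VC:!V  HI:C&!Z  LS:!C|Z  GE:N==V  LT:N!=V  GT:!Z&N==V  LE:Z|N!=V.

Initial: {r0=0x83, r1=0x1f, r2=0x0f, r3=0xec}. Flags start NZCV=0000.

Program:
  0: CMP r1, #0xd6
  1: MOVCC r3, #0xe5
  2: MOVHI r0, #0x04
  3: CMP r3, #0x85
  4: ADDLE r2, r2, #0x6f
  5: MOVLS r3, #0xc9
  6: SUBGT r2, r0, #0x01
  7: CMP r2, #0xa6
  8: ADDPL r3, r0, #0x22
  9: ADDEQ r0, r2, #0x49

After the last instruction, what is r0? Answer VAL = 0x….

0: ✓ CMP  NZCV=0000
1: ✓ MOVCC  r3←0xe5
2: · MOVHI
3: ✓ CMP  NZCV=0010
4: · ADDLE
5: · MOVLS
6: ✓ SUBGT  r2←0x82
7: ✓ CMP  NZCV=1000
8: · ADDPL
9: · ADDEQ

VAL = 0x83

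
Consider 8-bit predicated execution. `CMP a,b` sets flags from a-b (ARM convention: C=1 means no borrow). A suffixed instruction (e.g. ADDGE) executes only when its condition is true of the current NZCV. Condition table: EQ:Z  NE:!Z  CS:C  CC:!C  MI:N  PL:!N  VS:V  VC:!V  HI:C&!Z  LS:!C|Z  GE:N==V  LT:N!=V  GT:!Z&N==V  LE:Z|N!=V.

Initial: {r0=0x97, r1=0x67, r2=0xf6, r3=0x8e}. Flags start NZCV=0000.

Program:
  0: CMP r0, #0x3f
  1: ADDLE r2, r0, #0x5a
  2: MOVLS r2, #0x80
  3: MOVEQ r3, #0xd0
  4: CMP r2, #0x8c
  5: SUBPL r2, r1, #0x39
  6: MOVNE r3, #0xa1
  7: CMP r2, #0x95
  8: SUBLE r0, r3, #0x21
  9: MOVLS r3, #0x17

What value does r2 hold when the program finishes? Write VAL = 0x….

0: ✓ CMP  NZCV=0011
1: ✓ ADDLE  r2←0xf1
2: · MOVLS
3: · MOVEQ
4: ✓ CMP  NZCV=0010
5: ✓ SUBPL  r2←0x2e
6: ✓ MOVNE  r3←0xa1
7: ✓ CMP  NZCV=1001
8: · SUBLE
9: ✓ MOVLS  r3←0x17

VAL = 0x2e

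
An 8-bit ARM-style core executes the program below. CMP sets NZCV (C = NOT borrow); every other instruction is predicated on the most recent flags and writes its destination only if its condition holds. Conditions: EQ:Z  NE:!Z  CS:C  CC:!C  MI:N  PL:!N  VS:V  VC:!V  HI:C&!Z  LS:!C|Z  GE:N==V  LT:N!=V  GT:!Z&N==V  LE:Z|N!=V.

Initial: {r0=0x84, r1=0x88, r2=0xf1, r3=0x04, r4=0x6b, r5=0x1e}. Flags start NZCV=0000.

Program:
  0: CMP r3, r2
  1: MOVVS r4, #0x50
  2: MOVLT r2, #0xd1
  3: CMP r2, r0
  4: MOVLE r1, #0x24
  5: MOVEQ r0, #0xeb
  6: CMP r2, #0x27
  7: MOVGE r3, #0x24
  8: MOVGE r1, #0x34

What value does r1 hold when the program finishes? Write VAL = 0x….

0: ✓ CMP  NZCV=0000
1: · MOVVS
2: · MOVLT
3: ✓ CMP  NZCV=0010
4: · MOVLE
5: · MOVEQ
6: ✓ CMP  NZCV=1010
7: · MOVGE
8: · MOVGE

VAL = 0x88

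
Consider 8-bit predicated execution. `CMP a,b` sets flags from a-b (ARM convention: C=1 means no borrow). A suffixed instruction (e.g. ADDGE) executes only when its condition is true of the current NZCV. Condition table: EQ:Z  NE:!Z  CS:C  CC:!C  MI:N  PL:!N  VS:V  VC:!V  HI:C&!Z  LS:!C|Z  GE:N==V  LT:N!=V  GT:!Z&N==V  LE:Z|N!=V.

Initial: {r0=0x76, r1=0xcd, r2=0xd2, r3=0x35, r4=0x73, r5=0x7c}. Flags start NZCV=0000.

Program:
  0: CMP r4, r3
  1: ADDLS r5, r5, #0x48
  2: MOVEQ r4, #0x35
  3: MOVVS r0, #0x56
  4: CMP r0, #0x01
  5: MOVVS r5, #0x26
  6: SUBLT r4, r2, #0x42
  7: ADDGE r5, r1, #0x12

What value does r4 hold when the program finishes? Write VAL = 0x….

[0] flags=0010 → (cmp)
[1] flags=0010 LS?F → skip
[2] flags=0010 EQ?F → skip
[3] flags=0010 VS?F → skip
[4] flags=0010 → (cmp)
[5] flags=0010 VS?F → skip
[6] flags=0010 LT?F → skip
[7] flags=0010 GE?T → r5=0xdf

VAL = 0x73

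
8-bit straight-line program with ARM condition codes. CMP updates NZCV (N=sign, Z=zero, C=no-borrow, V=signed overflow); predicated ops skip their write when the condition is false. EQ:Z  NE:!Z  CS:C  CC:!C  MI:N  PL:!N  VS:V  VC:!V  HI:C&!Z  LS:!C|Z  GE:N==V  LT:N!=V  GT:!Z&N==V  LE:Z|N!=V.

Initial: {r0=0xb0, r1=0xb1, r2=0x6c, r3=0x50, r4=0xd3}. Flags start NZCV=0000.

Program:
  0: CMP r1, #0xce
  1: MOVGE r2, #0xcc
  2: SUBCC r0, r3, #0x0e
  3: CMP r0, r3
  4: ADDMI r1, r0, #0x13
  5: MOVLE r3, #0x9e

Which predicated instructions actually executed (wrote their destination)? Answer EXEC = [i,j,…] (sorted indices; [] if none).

0: ✓ CMP  NZCV=1000
1: · MOVGE
2: ✓ SUBCC  r0←0x42
3: ✓ CMP  NZCV=1000
4: ✓ ADDMI  r1←0x55
5: ✓ MOVLE  r3←0x9e

EXEC = [2,4,5]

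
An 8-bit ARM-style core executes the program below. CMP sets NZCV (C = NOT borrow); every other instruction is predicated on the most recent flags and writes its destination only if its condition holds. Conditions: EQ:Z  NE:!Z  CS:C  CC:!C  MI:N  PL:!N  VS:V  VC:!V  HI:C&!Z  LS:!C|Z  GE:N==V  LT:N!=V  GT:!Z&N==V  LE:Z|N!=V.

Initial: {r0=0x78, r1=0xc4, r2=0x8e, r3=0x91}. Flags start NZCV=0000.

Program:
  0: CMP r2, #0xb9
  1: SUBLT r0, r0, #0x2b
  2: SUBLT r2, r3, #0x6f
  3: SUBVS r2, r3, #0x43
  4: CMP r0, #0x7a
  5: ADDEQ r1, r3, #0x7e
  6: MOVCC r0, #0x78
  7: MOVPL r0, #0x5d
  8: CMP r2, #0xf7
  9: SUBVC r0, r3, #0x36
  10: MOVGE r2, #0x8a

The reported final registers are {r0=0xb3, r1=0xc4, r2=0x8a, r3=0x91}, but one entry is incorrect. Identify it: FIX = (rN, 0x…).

FIX = (r0, 0x5b)

0: ✓ CMP  NZCV=1000
1: ✓ SUBLT  r0←0x4d
2: ✓ SUBLT  r2←0x22
3: · SUBVS
4: ✓ CMP  NZCV=1000
5: · ADDEQ
6: ✓ MOVCC  r0←0x78
7: · MOVPL
8: ✓ CMP  NZCV=0000
9: ✓ SUBVC  r0←0x5b
10: ✓ MOVGE  r2←0x8a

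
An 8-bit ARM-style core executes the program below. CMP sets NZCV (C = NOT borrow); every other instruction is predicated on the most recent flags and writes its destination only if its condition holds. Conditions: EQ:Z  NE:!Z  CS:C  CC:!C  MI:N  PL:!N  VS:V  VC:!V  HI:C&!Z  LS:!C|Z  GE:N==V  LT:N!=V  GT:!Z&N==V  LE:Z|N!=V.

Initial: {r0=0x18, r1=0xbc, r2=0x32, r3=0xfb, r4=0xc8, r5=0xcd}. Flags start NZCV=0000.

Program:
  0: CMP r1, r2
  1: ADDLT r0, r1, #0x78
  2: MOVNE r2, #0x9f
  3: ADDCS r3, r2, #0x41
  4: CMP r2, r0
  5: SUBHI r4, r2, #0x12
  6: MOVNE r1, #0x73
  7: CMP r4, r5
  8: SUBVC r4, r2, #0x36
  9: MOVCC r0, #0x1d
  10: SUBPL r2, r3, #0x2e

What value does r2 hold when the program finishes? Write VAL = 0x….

0: ✓ CMP  NZCV=1010
1: ✓ ADDLT  r0←0x34
2: ✓ MOVNE  r2←0x9f
3: ✓ ADDCS  r3←0xe0
4: ✓ CMP  NZCV=0011
5: ✓ SUBHI  r4←0x8d
6: ✓ MOVNE  r1←0x73
7: ✓ CMP  NZCV=1000
8: ✓ SUBVC  r4←0x69
9: ✓ MOVCC  r0←0x1d
10: · SUBPL

VAL = 0x9f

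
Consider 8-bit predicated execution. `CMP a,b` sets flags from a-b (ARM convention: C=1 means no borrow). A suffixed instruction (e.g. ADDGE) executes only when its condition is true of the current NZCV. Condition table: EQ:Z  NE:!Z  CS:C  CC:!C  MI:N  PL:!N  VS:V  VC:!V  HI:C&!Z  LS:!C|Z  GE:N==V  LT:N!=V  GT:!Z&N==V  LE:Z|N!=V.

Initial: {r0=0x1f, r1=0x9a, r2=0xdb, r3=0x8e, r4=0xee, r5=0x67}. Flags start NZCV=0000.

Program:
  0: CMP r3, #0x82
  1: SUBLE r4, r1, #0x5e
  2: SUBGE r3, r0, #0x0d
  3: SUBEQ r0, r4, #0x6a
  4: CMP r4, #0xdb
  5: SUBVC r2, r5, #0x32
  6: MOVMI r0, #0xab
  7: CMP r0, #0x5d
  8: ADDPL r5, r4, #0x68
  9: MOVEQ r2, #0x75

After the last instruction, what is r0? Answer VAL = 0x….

0: ✓ CMP  NZCV=0010
1: · SUBLE
2: ✓ SUBGE  r3←0x12
3: · SUBEQ
4: ✓ CMP  NZCV=0010
5: ✓ SUBVC  r2←0x35
6: · MOVMI
7: ✓ CMP  NZCV=1000
8: · ADDPL
9: · MOVEQ

VAL = 0x1f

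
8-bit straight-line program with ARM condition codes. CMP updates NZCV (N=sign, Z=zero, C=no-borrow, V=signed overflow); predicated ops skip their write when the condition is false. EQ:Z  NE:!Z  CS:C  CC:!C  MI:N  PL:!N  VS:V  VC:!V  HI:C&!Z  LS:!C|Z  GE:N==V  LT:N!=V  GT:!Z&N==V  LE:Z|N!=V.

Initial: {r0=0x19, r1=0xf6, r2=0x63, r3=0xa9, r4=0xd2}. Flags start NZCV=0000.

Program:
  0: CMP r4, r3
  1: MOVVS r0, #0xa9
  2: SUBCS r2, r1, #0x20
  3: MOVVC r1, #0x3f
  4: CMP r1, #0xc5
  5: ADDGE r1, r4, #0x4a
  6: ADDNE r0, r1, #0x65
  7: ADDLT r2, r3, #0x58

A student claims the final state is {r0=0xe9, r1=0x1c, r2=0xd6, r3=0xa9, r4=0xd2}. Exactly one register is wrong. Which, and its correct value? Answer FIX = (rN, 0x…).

FIX = (r0, 0x81)

0: ✓ CMP  NZCV=0010
1: · MOVVS
2: ✓ SUBCS  r2←0xd6
3: ✓ MOVVC  r1←0x3f
4: ✓ CMP  NZCV=0000
5: ✓ ADDGE  r1←0x1c
6: ✓ ADDNE  r0←0x81
7: · ADDLT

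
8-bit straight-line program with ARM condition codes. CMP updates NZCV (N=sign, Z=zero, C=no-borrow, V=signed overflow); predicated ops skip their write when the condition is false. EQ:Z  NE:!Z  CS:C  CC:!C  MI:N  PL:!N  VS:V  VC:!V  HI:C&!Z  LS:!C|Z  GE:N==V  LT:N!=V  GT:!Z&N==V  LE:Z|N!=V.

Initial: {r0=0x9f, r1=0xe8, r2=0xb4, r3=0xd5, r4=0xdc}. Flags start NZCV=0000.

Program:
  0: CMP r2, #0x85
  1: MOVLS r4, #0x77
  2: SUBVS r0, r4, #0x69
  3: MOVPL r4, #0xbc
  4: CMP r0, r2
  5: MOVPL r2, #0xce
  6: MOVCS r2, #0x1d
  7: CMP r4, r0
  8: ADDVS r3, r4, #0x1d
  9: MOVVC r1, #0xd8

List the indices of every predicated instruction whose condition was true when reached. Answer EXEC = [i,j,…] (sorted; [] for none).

EXEC = [3,9]

[0] flags=0010 → (cmp)
[1] flags=0010 LS?F → skip
[2] flags=0010 VS?F → skip
[3] flags=0010 PL?T → r4=0xbc
[4] flags=1000 → (cmp)
[5] flags=1000 PL?F → skip
[6] flags=1000 CS?F → skip
[7] flags=0010 → (cmp)
[8] flags=0010 VS?F → skip
[9] flags=0010 VC?T → r1=0xd8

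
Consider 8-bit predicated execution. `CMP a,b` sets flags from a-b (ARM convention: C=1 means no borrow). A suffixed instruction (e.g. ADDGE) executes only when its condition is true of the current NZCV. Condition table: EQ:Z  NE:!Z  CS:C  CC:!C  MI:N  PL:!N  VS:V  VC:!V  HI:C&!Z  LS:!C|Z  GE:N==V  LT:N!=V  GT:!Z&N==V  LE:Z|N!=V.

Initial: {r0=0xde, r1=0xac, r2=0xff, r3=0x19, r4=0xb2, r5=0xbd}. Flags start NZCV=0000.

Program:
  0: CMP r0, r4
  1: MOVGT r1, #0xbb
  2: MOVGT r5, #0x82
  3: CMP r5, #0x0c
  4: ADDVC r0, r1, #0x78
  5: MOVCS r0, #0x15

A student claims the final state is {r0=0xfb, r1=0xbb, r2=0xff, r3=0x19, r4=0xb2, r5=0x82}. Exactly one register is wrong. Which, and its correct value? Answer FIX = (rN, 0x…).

FIX = (r0, 0x15)

[0] flags=0010 → (cmp)
[1] flags=0010 GT?T → r1=0xbb
[2] flags=0010 GT?T → r5=0x82
[3] flags=0011 → (cmp)
[4] flags=0011 VC?F → skip
[5] flags=0011 CS?T → r0=0x15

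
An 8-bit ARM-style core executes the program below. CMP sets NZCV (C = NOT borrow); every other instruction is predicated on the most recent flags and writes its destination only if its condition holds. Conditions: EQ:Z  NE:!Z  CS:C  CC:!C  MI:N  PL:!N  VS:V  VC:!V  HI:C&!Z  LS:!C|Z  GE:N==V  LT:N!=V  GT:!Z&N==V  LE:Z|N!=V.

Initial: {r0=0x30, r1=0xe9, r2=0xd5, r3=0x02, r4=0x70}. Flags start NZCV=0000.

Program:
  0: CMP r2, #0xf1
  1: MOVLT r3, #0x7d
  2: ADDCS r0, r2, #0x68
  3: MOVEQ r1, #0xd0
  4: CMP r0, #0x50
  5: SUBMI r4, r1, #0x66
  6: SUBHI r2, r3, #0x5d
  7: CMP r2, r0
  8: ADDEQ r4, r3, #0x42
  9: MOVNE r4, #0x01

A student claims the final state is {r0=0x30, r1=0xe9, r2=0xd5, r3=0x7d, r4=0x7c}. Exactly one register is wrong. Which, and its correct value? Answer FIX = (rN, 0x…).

FIX = (r4, 0x01)

0: ✓ CMP  NZCV=1000
1: ✓ MOVLT  r3←0x7d
2: · ADDCS
3: · MOVEQ
4: ✓ CMP  NZCV=1000
5: ✓ SUBMI  r4←0x83
6: · SUBHI
7: ✓ CMP  NZCV=1010
8: · ADDEQ
9: ✓ MOVNE  r4←0x01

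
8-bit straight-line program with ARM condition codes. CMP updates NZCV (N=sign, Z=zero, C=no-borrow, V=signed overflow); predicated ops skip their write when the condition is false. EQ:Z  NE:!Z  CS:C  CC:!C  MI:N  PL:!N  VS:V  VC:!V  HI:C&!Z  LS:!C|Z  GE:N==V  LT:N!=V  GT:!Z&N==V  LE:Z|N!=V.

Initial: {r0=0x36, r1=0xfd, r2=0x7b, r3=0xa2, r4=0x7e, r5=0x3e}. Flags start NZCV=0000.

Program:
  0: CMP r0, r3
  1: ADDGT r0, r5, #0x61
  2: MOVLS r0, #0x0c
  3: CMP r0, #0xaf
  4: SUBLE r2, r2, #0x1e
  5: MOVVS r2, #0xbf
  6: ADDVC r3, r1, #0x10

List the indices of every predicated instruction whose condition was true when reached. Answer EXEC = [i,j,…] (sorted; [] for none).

0: ✓ CMP  NZCV=1001
1: ✓ ADDGT  r0←0x9f
2: ✓ MOVLS  r0←0x0c
3: ✓ CMP  NZCV=0000
4: · SUBLE
5: · MOVVS
6: ✓ ADDVC  r3←0x0d

EXEC = [1,2,6]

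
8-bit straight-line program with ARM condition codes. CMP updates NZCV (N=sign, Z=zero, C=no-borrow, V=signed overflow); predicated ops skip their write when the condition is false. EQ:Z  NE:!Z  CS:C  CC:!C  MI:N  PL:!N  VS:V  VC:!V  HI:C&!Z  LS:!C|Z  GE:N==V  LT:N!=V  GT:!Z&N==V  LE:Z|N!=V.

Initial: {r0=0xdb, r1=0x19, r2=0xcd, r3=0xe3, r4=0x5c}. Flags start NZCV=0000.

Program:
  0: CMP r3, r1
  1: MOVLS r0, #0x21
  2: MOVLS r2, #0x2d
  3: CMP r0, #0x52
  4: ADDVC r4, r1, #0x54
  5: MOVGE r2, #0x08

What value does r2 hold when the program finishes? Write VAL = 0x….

VAL = 0xcd

0: ✓ CMP  NZCV=1010
1: · MOVLS
2: · MOVLS
3: ✓ CMP  NZCV=1010
4: ✓ ADDVC  r4←0x6d
5: · MOVGE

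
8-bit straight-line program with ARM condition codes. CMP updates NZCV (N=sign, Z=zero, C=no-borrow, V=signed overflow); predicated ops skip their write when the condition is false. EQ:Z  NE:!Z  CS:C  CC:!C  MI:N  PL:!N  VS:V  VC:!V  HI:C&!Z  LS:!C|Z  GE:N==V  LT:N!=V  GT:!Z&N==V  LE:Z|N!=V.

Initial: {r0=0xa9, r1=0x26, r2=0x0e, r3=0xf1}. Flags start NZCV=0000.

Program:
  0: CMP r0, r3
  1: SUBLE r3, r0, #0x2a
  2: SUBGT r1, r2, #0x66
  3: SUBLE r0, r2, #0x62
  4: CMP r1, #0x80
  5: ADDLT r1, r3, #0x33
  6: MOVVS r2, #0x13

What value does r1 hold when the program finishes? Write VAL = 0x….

VAL = 0x26

0: ✓ CMP  NZCV=1000
1: ✓ SUBLE  r3←0x7f
2: · SUBGT
3: ✓ SUBLE  r0←0xac
4: ✓ CMP  NZCV=1001
5: · ADDLT
6: ✓ MOVVS  r2←0x13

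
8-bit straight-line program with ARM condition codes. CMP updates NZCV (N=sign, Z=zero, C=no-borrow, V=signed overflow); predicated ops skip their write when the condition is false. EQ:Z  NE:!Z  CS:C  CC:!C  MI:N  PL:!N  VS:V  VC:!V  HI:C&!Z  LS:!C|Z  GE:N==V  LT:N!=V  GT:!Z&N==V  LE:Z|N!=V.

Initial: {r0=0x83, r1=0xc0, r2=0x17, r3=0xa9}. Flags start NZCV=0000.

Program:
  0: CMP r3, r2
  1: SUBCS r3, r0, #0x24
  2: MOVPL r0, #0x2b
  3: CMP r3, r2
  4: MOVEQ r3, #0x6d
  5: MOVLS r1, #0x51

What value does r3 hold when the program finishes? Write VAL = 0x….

0: ✓ CMP  NZCV=1010
1: ✓ SUBCS  r3←0x5f
2: · MOVPL
3: ✓ CMP  NZCV=0010
4: · MOVEQ
5: · MOVLS

VAL = 0x5f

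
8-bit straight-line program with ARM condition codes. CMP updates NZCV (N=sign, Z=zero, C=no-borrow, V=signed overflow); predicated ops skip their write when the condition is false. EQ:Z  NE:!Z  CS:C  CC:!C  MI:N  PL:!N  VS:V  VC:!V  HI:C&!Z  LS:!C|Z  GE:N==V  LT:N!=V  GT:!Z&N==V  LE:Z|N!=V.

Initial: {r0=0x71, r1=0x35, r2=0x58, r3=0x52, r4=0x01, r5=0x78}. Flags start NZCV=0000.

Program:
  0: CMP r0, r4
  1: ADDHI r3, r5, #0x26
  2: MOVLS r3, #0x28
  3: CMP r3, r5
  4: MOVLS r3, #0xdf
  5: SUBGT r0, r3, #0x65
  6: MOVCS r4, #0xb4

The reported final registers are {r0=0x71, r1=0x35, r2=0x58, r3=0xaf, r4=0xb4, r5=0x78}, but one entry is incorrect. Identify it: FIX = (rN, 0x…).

[0] flags=0010 → (cmp)
[1] flags=0010 HI?T → r3=0x9e
[2] flags=0010 LS?F → skip
[3] flags=0011 → (cmp)
[4] flags=0011 LS?F → skip
[5] flags=0011 GT?F → skip
[6] flags=0011 CS?T → r4=0xb4

FIX = (r3, 0x9e)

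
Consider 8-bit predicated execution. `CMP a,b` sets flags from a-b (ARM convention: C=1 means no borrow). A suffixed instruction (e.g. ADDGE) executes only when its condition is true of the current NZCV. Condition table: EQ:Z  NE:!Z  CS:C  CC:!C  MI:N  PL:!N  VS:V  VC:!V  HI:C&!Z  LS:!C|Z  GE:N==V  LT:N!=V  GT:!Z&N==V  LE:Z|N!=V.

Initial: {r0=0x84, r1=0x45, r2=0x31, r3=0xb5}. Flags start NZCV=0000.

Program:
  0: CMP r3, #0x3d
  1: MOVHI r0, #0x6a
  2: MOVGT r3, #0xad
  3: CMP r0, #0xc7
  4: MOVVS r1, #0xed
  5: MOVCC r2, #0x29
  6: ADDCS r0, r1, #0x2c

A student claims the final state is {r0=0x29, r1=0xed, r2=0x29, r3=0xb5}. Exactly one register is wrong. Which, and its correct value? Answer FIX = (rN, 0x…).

FIX = (r0, 0x6a)

0: ✓ CMP  NZCV=0011
1: ✓ MOVHI  r0←0x6a
2: · MOVGT
3: ✓ CMP  NZCV=1001
4: ✓ MOVVS  r1←0xed
5: ✓ MOVCC  r2←0x29
6: · ADDCS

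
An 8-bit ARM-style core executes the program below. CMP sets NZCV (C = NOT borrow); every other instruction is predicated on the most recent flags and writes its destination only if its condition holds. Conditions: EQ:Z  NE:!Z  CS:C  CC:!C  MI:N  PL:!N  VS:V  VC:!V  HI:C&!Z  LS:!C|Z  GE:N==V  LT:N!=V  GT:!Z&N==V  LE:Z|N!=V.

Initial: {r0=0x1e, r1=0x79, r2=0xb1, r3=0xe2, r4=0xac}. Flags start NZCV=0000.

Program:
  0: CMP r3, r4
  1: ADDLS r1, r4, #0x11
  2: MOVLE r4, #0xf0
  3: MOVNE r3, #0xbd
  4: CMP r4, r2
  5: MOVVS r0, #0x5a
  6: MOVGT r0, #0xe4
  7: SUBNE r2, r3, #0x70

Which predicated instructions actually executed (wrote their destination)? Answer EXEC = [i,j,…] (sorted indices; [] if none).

[0] flags=0010 → (cmp)
[1] flags=0010 LS?F → skip
[2] flags=0010 LE?F → skip
[3] flags=0010 NE?T → r3=0xbd
[4] flags=1000 → (cmp)
[5] flags=1000 VS?F → skip
[6] flags=1000 GT?F → skip
[7] flags=1000 NE?T → r2=0x4d

EXEC = [3,7]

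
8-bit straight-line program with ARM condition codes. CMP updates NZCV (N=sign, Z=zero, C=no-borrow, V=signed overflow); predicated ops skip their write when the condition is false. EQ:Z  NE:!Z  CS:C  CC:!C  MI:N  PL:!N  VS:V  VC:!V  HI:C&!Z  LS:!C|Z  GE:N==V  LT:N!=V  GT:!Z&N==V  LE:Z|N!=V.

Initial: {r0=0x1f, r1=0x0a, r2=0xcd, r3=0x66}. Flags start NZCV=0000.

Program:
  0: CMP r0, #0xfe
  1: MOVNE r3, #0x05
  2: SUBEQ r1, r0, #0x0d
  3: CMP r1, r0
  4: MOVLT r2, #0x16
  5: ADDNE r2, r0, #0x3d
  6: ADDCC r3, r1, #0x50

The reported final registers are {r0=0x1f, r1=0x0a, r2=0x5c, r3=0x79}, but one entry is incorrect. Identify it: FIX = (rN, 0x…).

FIX = (r3, 0x5a)

0: ✓ CMP  NZCV=0000
1: ✓ MOVNE  r3←0x05
2: · SUBEQ
3: ✓ CMP  NZCV=1000
4: ✓ MOVLT  r2←0x16
5: ✓ ADDNE  r2←0x5c
6: ✓ ADDCC  r3←0x5a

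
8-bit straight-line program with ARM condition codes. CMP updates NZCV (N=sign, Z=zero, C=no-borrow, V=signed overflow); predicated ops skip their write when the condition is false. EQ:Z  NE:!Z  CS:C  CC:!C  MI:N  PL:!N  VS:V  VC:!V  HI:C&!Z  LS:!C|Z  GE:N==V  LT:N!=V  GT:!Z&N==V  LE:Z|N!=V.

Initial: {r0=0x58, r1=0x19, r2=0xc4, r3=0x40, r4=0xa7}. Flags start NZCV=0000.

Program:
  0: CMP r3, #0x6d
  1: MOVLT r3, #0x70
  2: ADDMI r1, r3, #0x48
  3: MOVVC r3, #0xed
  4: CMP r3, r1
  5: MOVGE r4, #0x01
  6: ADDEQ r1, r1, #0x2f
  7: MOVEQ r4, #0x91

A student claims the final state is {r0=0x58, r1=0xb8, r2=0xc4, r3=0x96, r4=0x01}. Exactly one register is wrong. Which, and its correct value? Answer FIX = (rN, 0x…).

0: ✓ CMP  NZCV=1000
1: ✓ MOVLT  r3←0x70
2: ✓ ADDMI  r1←0xb8
3: ✓ MOVVC  r3←0xed
4: ✓ CMP  NZCV=0010
5: ✓ MOVGE  r4←0x01
6: · ADDEQ
7: · MOVEQ

FIX = (r3, 0xed)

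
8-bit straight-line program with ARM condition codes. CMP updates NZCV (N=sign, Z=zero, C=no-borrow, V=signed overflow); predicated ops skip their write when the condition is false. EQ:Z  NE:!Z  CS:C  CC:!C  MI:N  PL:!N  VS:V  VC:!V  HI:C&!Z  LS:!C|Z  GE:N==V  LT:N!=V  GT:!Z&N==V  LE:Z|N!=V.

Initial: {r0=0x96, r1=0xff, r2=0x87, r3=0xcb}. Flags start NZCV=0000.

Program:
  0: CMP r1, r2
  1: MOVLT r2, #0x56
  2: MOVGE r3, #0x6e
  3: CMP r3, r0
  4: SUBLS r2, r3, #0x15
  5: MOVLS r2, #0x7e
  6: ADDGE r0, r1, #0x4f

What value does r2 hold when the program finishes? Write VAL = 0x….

0: ✓ CMP  NZCV=0010
1: · MOVLT
2: ✓ MOVGE  r3←0x6e
3: ✓ CMP  NZCV=1001
4: ✓ SUBLS  r2←0x59
5: ✓ MOVLS  r2←0x7e
6: ✓ ADDGE  r0←0x4e

VAL = 0x7e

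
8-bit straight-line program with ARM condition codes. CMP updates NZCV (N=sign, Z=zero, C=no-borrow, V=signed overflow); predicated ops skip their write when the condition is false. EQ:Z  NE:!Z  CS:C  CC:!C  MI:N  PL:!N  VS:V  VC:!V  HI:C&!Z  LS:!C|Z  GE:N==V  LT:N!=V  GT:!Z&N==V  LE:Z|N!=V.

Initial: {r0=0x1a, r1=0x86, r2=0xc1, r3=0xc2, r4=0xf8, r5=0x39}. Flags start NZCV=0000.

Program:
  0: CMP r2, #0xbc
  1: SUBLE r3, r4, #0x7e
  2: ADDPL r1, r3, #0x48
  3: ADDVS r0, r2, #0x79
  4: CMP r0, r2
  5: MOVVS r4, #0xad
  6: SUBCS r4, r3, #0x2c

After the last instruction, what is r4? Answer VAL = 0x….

VAL = 0xf8

[0] flags=0010 → (cmp)
[1] flags=0010 LE?F → skip
[2] flags=0010 PL?T → r1=0x0a
[3] flags=0010 VS?F → skip
[4] flags=0000 → (cmp)
[5] flags=0000 VS?F → skip
[6] flags=0000 CS?F → skip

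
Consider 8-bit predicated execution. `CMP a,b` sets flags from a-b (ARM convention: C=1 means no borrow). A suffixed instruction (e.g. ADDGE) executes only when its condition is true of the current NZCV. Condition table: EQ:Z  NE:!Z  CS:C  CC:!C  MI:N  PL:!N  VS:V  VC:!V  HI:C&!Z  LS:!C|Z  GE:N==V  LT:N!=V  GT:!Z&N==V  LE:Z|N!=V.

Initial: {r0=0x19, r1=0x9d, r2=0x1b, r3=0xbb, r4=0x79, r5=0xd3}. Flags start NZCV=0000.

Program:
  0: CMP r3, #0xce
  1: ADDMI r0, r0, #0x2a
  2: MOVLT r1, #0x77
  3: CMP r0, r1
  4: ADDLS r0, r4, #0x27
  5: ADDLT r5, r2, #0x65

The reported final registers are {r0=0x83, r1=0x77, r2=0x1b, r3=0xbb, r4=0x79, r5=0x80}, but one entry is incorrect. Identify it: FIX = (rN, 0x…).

FIX = (r0, 0xa0)

[0] flags=1000 → (cmp)
[1] flags=1000 MI?T → r0=0x43
[2] flags=1000 LT?T → r1=0x77
[3] flags=1000 → (cmp)
[4] flags=1000 LS?T → r0=0xa0
[5] flags=1000 LT?T → r5=0x80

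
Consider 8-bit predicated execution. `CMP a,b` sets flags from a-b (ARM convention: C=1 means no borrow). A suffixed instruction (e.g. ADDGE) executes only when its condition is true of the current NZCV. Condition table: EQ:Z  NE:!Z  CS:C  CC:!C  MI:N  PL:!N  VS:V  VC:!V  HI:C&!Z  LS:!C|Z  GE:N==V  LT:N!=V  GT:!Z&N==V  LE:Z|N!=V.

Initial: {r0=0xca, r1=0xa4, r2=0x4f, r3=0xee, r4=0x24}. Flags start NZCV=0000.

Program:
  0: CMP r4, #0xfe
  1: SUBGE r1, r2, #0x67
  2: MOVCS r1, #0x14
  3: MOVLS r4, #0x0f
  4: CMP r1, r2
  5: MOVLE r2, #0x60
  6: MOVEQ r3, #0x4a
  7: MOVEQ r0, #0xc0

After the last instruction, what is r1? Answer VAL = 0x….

0: ✓ CMP  NZCV=0000
1: ✓ SUBGE  r1←0xe8
2: · MOVCS
3: ✓ MOVLS  r4←0x0f
4: ✓ CMP  NZCV=1010
5: ✓ MOVLE  r2←0x60
6: · MOVEQ
7: · MOVEQ

VAL = 0xe8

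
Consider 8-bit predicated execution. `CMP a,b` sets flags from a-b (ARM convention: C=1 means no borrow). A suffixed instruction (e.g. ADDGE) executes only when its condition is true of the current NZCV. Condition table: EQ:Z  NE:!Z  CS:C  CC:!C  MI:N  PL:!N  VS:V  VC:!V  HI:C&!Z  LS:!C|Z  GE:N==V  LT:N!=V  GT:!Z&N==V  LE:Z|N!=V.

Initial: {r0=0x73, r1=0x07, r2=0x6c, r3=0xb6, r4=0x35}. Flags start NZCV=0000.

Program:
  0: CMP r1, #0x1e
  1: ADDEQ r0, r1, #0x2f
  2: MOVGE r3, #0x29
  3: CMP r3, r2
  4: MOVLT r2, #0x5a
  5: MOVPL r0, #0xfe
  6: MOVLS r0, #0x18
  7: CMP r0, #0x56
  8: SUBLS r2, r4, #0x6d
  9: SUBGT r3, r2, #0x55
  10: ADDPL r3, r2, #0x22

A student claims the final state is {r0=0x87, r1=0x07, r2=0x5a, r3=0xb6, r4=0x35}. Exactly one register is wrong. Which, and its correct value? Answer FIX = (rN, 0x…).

FIX = (r0, 0xfe)

0: ✓ CMP  NZCV=1000
1: · ADDEQ
2: · MOVGE
3: ✓ CMP  NZCV=0011
4: ✓ MOVLT  r2←0x5a
5: ✓ MOVPL  r0←0xfe
6: · MOVLS
7: ✓ CMP  NZCV=1010
8: · SUBLS
9: · SUBGT
10: · ADDPL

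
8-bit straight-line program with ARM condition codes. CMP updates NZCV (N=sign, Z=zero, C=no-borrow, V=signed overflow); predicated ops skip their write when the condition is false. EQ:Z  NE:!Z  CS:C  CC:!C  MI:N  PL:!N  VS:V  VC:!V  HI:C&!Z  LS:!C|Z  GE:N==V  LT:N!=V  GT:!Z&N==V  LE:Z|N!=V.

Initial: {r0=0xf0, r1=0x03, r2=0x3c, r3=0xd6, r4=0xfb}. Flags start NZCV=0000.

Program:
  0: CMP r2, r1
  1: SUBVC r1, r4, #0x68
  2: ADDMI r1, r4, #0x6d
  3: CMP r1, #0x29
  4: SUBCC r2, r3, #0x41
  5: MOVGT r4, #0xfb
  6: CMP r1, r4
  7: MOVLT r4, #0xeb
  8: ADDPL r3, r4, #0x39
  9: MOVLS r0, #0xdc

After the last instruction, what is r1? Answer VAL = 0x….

[0] flags=0010 → (cmp)
[1] flags=0010 VC?T → r1=0x93
[2] flags=0010 MI?F → skip
[3] flags=0011 → (cmp)
[4] flags=0011 CC?F → skip
[5] flags=0011 GT?F → skip
[6] flags=1000 → (cmp)
[7] flags=1000 LT?T → r4=0xeb
[8] flags=1000 PL?F → skip
[9] flags=1000 LS?T → r0=0xdc

VAL = 0x93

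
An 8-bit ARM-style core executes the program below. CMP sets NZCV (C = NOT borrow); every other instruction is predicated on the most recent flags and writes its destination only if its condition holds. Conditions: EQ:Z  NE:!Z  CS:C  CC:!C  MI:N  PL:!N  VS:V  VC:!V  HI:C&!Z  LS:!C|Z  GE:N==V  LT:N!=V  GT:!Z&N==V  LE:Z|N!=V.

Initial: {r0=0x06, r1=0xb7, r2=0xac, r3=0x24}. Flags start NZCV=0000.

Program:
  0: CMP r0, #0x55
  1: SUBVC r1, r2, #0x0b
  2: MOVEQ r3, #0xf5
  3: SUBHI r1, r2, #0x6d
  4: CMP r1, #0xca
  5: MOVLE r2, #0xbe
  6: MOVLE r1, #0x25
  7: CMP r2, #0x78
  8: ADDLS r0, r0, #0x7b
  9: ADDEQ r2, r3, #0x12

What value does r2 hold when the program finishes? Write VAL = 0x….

VAL = 0xbe

[0] flags=1000 → (cmp)
[1] flags=1000 VC?T → r1=0xa1
[2] flags=1000 EQ?F → skip
[3] flags=1000 HI?F → skip
[4] flags=1000 → (cmp)
[5] flags=1000 LE?T → r2=0xbe
[6] flags=1000 LE?T → r1=0x25
[7] flags=0011 → (cmp)
[8] flags=0011 LS?F → skip
[9] flags=0011 EQ?F → skip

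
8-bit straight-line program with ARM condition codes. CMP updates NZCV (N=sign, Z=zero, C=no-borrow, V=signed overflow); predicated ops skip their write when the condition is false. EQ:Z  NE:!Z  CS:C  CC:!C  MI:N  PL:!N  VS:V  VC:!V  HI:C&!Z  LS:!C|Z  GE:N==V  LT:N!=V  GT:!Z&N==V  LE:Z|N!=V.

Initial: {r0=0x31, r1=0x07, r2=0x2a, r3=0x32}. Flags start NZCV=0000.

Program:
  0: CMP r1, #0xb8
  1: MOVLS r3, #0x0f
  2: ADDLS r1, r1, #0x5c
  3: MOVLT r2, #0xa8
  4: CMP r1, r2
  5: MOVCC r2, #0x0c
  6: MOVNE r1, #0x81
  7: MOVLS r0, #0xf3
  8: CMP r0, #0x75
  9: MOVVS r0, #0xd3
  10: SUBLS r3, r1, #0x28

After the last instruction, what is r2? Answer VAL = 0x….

0: ✓ CMP  NZCV=0000
1: ✓ MOVLS  r3←0x0f
2: ✓ ADDLS  r1←0x63
3: · MOVLT
4: ✓ CMP  NZCV=0010
5: · MOVCC
6: ✓ MOVNE  r1←0x81
7: · MOVLS
8: ✓ CMP  NZCV=1000
9: · MOVVS
10: ✓ SUBLS  r3←0x59

VAL = 0x2a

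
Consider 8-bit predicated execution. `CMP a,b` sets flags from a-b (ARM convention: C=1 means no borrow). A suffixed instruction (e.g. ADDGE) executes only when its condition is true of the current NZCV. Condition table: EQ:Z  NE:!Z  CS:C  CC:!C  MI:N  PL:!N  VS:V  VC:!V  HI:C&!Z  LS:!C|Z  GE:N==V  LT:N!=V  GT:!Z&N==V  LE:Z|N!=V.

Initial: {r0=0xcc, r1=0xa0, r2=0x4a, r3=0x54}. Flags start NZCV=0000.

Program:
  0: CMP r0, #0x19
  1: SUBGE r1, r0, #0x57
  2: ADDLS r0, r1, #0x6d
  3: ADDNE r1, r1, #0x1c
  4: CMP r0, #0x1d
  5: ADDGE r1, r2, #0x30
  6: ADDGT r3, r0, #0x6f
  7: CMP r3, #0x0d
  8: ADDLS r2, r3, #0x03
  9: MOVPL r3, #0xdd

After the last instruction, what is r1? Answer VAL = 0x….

[0] flags=1010 → (cmp)
[1] flags=1010 GE?F → skip
[2] flags=1010 LS?F → skip
[3] flags=1010 NE?T → r1=0xbc
[4] flags=1010 → (cmp)
[5] flags=1010 GE?F → skip
[6] flags=1010 GT?F → skip
[7] flags=0010 → (cmp)
[8] flags=0010 LS?F → skip
[9] flags=0010 PL?T → r3=0xdd

VAL = 0xbc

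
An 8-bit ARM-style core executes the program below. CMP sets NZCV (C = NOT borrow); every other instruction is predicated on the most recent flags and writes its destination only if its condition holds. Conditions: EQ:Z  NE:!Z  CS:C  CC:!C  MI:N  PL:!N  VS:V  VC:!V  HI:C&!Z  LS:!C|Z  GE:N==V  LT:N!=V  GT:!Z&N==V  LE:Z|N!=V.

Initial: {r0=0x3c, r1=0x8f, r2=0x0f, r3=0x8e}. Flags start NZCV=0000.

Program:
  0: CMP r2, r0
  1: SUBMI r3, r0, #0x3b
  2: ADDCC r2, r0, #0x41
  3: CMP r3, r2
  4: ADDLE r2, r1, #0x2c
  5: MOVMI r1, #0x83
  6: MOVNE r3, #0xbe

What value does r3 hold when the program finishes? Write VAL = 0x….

VAL = 0xbe

[0] flags=1000 → (cmp)
[1] flags=1000 MI?T → r3=0x01
[2] flags=1000 CC?T → r2=0x7d
[3] flags=1000 → (cmp)
[4] flags=1000 LE?T → r2=0xbb
[5] flags=1000 MI?T → r1=0x83
[6] flags=1000 NE?T → r3=0xbe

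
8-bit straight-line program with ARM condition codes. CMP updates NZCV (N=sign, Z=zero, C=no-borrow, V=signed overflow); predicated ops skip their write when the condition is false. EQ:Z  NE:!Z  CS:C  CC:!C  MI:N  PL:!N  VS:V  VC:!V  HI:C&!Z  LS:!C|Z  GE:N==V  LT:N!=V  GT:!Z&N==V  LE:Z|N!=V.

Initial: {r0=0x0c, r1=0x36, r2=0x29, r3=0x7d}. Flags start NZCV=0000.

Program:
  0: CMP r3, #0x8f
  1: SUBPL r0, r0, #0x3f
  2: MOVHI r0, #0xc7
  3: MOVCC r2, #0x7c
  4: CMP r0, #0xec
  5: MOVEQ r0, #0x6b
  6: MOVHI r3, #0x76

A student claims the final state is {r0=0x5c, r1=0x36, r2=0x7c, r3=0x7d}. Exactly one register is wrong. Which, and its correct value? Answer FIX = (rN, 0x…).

FIX = (r0, 0x0c)

0: ✓ CMP  NZCV=1001
1: · SUBPL
2: · MOVHI
3: ✓ MOVCC  r2←0x7c
4: ✓ CMP  NZCV=0000
5: · MOVEQ
6: · MOVHI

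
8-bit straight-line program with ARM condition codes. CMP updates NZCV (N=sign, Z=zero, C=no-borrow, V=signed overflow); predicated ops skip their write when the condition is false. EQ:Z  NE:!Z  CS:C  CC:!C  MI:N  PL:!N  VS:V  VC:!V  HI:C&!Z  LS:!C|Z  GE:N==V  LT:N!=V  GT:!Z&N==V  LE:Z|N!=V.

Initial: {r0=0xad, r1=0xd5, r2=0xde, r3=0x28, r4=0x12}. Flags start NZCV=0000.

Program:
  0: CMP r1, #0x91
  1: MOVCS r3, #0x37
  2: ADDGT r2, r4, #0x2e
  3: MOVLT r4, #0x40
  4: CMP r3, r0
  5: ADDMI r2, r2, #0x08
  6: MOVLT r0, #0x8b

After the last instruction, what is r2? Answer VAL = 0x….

0: ✓ CMP  NZCV=0010
1: ✓ MOVCS  r3←0x37
2: ✓ ADDGT  r2←0x40
3: · MOVLT
4: ✓ CMP  NZCV=1001
5: ✓ ADDMI  r2←0x48
6: · MOVLT

VAL = 0x48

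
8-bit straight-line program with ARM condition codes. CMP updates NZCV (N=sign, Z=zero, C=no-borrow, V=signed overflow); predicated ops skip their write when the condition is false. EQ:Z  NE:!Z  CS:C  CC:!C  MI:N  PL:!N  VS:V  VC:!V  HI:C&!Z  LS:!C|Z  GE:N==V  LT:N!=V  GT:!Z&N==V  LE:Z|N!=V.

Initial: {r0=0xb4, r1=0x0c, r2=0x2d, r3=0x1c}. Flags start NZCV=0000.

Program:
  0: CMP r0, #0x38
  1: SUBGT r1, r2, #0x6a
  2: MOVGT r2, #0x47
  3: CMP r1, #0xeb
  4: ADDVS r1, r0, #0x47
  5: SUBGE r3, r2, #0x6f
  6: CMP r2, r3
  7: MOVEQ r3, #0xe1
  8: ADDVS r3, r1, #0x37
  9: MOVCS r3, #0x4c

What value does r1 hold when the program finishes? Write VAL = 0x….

VAL = 0x0c

0: ✓ CMP  NZCV=0011
1: · SUBGT
2: · MOVGT
3: ✓ CMP  NZCV=0000
4: · ADDVS
5: ✓ SUBGE  r3←0xbe
6: ✓ CMP  NZCV=0000
7: · MOVEQ
8: · ADDVS
9: · MOVCS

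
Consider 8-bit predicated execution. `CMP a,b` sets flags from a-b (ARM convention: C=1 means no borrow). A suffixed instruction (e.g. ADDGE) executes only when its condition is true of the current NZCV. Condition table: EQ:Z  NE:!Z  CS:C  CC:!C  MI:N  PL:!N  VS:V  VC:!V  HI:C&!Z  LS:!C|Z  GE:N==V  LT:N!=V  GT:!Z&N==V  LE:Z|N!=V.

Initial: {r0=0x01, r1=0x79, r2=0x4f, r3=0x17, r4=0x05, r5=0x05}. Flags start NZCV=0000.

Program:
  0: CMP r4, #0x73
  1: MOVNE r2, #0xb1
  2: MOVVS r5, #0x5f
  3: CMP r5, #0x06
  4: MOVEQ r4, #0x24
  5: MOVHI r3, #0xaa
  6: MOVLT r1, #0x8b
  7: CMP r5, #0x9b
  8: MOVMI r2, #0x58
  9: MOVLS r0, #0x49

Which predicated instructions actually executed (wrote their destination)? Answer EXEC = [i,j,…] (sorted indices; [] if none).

0: ✓ CMP  NZCV=1000
1: ✓ MOVNE  r2←0xb1
2: · MOVVS
3: ✓ CMP  NZCV=1000
4: · MOVEQ
5: · MOVHI
6: ✓ MOVLT  r1←0x8b
7: ✓ CMP  NZCV=0000
8: · MOVMI
9: ✓ MOVLS  r0←0x49

EXEC = [1,6,9]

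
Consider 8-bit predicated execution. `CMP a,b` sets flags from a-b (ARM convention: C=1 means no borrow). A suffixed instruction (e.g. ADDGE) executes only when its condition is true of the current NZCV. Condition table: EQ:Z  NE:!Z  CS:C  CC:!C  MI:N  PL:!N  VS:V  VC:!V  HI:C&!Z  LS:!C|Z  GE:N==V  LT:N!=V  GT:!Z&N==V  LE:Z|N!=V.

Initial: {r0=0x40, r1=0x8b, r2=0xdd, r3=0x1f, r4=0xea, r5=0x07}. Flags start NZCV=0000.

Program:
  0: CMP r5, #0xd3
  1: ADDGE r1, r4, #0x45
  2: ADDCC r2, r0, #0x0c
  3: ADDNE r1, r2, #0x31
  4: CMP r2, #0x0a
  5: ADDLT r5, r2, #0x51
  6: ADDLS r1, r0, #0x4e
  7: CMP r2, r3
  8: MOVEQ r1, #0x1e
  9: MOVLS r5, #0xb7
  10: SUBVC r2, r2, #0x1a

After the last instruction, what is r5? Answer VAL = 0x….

VAL = 0x07

0: ✓ CMP  NZCV=0000
1: ✓ ADDGE  r1←0x2f
2: ✓ ADDCC  r2←0x4c
3: ✓ ADDNE  r1←0x7d
4: ✓ CMP  NZCV=0010
5: · ADDLT
6: · ADDLS
7: ✓ CMP  NZCV=0010
8: · MOVEQ
9: · MOVLS
10: ✓ SUBVC  r2←0x32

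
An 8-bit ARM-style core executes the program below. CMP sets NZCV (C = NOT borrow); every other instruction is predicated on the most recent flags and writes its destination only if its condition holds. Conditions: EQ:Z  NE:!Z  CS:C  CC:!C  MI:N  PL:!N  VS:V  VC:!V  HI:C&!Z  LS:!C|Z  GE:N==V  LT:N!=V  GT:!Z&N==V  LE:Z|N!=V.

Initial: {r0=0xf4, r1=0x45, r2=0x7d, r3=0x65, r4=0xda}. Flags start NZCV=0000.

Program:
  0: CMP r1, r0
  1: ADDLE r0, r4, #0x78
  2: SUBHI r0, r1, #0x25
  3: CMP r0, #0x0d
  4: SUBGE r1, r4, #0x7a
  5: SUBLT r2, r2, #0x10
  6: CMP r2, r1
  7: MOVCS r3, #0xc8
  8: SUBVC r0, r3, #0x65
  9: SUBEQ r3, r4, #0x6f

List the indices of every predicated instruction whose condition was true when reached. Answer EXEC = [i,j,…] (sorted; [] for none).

0: ✓ CMP  NZCV=0000
1: · ADDLE
2: · SUBHI
3: ✓ CMP  NZCV=1010
4: · SUBGE
5: ✓ SUBLT  r2←0x6d
6: ✓ CMP  NZCV=0010
7: ✓ MOVCS  r3←0xc8
8: ✓ SUBVC  r0←0x63
9: · SUBEQ

EXEC = [5,7,8]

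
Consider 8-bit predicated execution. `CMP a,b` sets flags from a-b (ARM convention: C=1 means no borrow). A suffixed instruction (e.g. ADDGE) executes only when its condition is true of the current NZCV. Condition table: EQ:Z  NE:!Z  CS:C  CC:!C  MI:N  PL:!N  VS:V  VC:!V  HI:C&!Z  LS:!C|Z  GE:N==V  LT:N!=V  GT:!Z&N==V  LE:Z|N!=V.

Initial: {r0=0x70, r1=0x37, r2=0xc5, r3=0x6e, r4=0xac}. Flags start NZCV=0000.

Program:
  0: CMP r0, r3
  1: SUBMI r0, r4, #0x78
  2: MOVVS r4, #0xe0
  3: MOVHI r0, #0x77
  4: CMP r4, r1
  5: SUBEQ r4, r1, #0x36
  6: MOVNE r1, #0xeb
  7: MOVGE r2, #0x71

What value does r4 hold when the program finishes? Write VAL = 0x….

VAL = 0xac

0: ✓ CMP  NZCV=0010
1: · SUBMI
2: · MOVVS
3: ✓ MOVHI  r0←0x77
4: ✓ CMP  NZCV=0011
5: · SUBEQ
6: ✓ MOVNE  r1←0xeb
7: · MOVGE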